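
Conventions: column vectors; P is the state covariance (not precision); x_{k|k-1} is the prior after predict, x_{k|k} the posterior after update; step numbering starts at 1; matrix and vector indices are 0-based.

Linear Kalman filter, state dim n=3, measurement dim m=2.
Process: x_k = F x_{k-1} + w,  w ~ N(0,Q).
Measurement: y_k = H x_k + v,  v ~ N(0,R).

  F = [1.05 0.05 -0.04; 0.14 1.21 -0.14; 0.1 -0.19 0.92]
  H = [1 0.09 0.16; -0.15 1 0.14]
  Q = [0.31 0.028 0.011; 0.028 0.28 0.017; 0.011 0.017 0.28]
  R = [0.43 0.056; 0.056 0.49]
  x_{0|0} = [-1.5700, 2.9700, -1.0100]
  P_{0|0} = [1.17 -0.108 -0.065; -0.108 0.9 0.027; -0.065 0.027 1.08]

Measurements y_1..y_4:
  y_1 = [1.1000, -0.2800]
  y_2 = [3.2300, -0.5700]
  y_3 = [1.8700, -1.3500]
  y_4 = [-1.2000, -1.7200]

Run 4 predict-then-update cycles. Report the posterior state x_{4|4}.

x_post = [0.1825, -1.3803, 0.6601]

step 1: x^-=[-1.4596, 3.5153, -1.6505]  P^-=[1.5979 0.1309 0.0455; 0.1309 1.5986 -0.2995; 0.0455 -0.2995 1.2210]  S=[2.1016 0.0703; 0.0703 2.0234]  K=[0.7720 -0.0774; 0.0827 0.7567; 0.1041 -0.0705]  nu=[2.5073, -3.7832]  x^+=[0.7689, 0.8596, -1.1226]  P^+=[0.3417 0.0748 -0.1301; 0.0748 0.4167 -0.2147; -0.1301 -0.2147 1.1892]
step 2: x^-=[0.8952, 1.3050, -1.1192]  P^-=[0.7093 0.2374 -0.1521; 0.2374 1.0233 -0.4798; -0.1521 -0.4798 1.3533]  S=[1.1625 0.2057; 0.2057 1.3566]  K=[0.6097 -0.0116; 0.1000 0.6634; 0.0547 -0.2055]  nu=[2.3964, -1.5840]  x^+=[2.3746, 0.4938, -0.6627]  P^+=[0.2800 0.0940 -0.1681; 0.0940 0.3874 -0.3045; -0.1681 -0.3045 1.2971]
step 3: x^-=[2.5445, 1.0227, -0.4660]  P^-=[0.6469 0.2624 -0.2074; 0.2624 1.0197 -0.5927; -0.2074 -0.5927 1.4666]  S=[1.0865 0.2161; 0.2161 1.3170]  K=[0.5851 0.0075; 0.1067 0.6638; 0.0308 -0.2755]  nu=[-0.6920, -1.9258]  x^+=[2.1251, -0.3295, 0.0433]  P^+=[0.2730 0.1039 -0.1894; 0.1039 0.3963 -0.3534; -0.1894 -0.3534 1.3692]
step 4: x^-=[2.2132, -0.1073, 0.3149]  P^-=[0.6424 0.2810 -0.2359; 0.2810 1.0548 -0.6614; -0.2359 -0.6614 1.5407]  S=[1.0764 0.2248; 0.2248 1.3299]  K=[0.5819 0.0157; 0.1104 0.6732; 0.0197 -0.3119]  nu=[-3.4539, -1.3248]  x^+=[0.1825, -1.3803, 0.6601]  P^+=[0.2734 0.1094 -0.2010; 0.1094 0.4056 -0.3798; -0.2010 -0.3798 1.4137]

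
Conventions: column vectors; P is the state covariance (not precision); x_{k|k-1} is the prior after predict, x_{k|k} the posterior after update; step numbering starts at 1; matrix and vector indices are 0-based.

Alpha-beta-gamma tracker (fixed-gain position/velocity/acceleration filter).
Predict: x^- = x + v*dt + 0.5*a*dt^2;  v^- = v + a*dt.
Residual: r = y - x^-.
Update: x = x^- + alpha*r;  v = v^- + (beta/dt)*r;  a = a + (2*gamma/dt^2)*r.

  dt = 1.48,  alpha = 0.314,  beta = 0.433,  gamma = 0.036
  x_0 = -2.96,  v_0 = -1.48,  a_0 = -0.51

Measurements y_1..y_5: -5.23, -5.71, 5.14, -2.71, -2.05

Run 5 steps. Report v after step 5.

step 1: x_pred=-5.7090  r=0.4790  x^+=-5.5586  v^+=-2.0947  a^+=-0.4943
step 2: x_pred=-9.2000  r=3.4900  x^+=-8.1041  v^+=-1.8051  a^+=-0.3795
step 3: x_pred=-11.1914  r=16.3314  x^+=-6.0633  v^+=2.4112  a^+=0.1573
step 4: x_pred=-2.3225  r=-0.3875  x^+=-2.4442  v^+=2.5306  a^+=0.1445
step 5: x_pred=1.4594  r=-3.5094  x^+=0.3575  v^+=1.7178  a^+=0.0292

v_post = 1.7178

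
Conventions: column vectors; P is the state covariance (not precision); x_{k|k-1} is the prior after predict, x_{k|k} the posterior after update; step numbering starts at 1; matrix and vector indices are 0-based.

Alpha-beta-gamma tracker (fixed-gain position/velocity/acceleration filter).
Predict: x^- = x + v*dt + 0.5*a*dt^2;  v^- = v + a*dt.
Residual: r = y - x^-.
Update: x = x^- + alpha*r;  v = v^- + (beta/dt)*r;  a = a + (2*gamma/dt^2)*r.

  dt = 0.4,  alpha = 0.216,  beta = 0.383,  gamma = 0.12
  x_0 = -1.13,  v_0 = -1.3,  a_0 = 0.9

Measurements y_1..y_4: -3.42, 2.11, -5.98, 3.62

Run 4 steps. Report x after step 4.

step 1: x_pred=-1.5780  r=-1.8420  x^+=-1.9759  v^+=-2.7037  a^+=-1.8630
step 2: x_pred=-3.2064  r=5.3164  x^+=-2.0581  v^+=1.6415  a^+=6.1116
step 3: x_pred=-0.9125  r=-5.0675  x^+=-2.0071  v^+=-0.7659  a^+=-1.4896
step 4: x_pred=-2.4326  r=6.0526  x^+=-1.1253  v^+=4.4336  a^+=7.5893

x_post = -1.1253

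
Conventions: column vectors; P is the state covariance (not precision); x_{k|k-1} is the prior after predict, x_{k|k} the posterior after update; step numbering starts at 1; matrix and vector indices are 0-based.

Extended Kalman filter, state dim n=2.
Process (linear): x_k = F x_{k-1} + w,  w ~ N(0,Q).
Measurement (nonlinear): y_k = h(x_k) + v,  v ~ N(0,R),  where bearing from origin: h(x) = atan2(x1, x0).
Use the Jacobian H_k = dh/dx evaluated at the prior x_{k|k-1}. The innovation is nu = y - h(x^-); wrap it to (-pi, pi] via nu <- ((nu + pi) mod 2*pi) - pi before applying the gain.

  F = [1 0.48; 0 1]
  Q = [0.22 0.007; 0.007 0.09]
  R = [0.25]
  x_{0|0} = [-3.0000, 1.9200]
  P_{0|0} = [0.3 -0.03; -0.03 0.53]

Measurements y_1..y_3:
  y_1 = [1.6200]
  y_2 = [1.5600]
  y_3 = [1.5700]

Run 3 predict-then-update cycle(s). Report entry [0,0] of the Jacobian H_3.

step 1: x^-=[-2.0784, 1.9200]  P^-=[0.6133 0.2314; 0.2314 0.6200]  H_jac=[-0.2398 -0.2596]  S=[0.3559]  K=[-0.5821; -0.6082]  nu=[-0.7758]  x^+=[-1.6268, 2.3918]  P^+=[0.4927 0.1054; 0.1054 0.4884]
step 2: x^-=[-0.4787, 2.3918]  P^-=[0.9264 0.3468; 0.3468 0.5784]  H_jac=[-0.4020 -0.0805]  S=[0.4259]  K=[-0.9400; -0.4366]  nu=[-0.2083]  x^+=[-0.2829, 2.4828]  P^+=[0.5501 0.1720; 0.1720 0.4972]
step 3: x^-=[0.9089, 2.4828]  P^-=[1.0498 0.4177; 0.4177 0.5872]  H_jac=[-0.3552 0.1300]  S=[0.3538]  K=[-0.9005; -0.2035]  nu=[0.3501]  x^+=[0.5936, 2.4116]  P^+=[0.7630 0.3528; 0.3528 0.5725]

H_jac[0,0] = -0.3552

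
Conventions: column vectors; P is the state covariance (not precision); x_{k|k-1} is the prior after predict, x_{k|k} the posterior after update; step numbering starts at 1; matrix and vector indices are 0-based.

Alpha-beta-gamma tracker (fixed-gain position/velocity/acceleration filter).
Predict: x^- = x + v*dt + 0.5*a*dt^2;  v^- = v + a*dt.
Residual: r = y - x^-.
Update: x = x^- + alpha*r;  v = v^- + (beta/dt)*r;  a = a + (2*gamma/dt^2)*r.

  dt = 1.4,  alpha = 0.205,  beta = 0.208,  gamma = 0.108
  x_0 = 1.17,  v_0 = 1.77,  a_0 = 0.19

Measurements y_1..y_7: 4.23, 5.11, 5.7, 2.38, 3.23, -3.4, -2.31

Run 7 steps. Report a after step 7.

step 1: x_pred=3.8342  r=0.3958  x^+=3.9153  v^+=2.0948  a^+=0.2336
step 2: x_pred=7.0770  r=-1.9670  x^+=6.6738  v^+=2.1296  a^+=0.0168
step 3: x_pred=9.6718  r=-3.9718  x^+=8.8576  v^+=1.5631  a^+=-0.4209
step 4: x_pred=10.6335  r=-8.2535  x^+=8.9415  v^+=-0.2523  a^+=-1.3304
step 5: x_pred=7.2845  r=-4.0545  x^+=6.4533  v^+=-2.7173  a^+=-1.7772
step 6: x_pred=0.9074  r=-4.3074  x^+=0.0244  v^+=-5.8454  a^+=-2.2519
step 7: x_pred=-10.3661  r=8.0561  x^+=-8.7146  v^+=-7.8012  a^+=-1.3641

a_post = -1.3641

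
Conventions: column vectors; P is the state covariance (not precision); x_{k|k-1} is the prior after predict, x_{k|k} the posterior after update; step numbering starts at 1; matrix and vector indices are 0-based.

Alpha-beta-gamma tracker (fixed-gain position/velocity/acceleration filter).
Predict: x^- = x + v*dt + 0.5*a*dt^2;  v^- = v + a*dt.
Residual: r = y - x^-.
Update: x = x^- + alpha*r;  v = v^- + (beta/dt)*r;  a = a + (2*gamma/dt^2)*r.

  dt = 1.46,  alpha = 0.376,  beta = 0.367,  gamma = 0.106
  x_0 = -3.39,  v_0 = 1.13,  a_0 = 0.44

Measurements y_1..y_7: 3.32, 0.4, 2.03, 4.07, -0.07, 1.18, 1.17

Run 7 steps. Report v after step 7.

v_post = -3.5113

step 1: x_pred=-1.2712  r=4.5912  x^+=0.4551  v^+=2.9265  a^+=0.8966
step 2: x_pred=5.6834  r=-5.2834  x^+=3.6968  v^+=2.9075  a^+=0.3712
step 3: x_pred=8.3374  r=-6.3074  x^+=5.9658  v^+=1.8639  a^+=-0.2561
step 4: x_pred=8.4141  r=-4.3441  x^+=6.7807  v^+=0.3980  a^+=-0.6882
step 5: x_pred=6.6283  r=-6.6983  x^+=4.1097  v^+=-2.2905  a^+=-1.3544
step 6: x_pred=-0.6779  r=1.8579  x^+=0.0207  v^+=-3.8009  a^+=-1.1696
step 7: x_pred=-6.7752  r=7.9452  x^+=-3.7878  v^+=-3.5113  a^+=-0.3794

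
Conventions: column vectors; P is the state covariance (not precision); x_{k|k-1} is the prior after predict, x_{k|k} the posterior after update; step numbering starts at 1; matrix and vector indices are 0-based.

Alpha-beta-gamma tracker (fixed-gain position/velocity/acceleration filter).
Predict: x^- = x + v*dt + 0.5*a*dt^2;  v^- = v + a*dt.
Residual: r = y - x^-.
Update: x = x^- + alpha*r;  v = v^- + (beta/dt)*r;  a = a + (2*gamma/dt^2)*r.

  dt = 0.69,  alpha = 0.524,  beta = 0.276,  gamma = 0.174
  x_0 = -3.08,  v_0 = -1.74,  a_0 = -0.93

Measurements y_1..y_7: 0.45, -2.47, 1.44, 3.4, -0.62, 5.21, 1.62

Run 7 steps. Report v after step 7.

step 1: x_pred=-4.5020  r=4.9520  x^+=-1.9071  v^+=-0.4009  a^+=2.6896
step 2: x_pred=-1.5435  r=-0.9265  x^+=-2.0290  v^+=1.0843  a^+=2.0124
step 3: x_pred=-0.8018  r=2.2418  x^+=0.3729  v^+=3.3696  a^+=3.6510
step 4: x_pred=3.5670  r=-0.1670  x^+=3.4795  v^+=5.8219  a^+=3.5289
step 5: x_pred=8.3367  r=-8.9567  x^+=3.6434  v^+=4.6742  a^+=-3.0179
step 6: x_pred=6.1502  r=-0.9402  x^+=5.6575  v^+=2.2158  a^+=-3.7051
step 7: x_pred=6.3044  r=-4.6844  x^+=3.8498  v^+=-2.2145  a^+=-7.1291

v_post = -2.2145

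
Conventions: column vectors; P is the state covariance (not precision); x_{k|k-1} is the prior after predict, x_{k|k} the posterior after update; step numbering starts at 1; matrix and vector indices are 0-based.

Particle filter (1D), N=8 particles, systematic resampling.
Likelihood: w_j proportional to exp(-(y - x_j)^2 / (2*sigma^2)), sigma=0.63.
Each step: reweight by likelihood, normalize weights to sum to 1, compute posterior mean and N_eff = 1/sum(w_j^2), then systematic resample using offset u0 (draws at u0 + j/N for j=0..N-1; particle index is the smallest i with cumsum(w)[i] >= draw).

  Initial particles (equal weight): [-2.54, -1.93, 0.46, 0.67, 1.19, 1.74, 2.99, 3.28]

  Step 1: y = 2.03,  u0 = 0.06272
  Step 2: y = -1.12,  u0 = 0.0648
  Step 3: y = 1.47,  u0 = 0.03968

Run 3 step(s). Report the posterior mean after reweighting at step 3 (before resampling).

step 1: w=[0.0000, 0.0000, 0.0235, 0.0511, 0.2157, 0.4720, 0.1643, 0.0733]  mean=1.8549  Neff=3.2798  idx=[3, 4, 5, 5, 5, 5, 6, 7]
step 2: w=[0.9296, 0.0634, 0.0018, 0.0018, 0.0018, 0.0018, 0.0000, 0.0000]  mean=0.7105  Neff=1.1519  idx=[0, 0, 0, 0, 0, 0, 0, 1]
step 3: w=[0.1108, 0.1108, 0.1108, 0.1108, 0.1108, 0.1108, 0.1108, 0.2247]  mean=0.7868  Neff=7.3334  idx=[0, 1, 2, 3, 4, 6, 7, 7]

post_mean = 0.7868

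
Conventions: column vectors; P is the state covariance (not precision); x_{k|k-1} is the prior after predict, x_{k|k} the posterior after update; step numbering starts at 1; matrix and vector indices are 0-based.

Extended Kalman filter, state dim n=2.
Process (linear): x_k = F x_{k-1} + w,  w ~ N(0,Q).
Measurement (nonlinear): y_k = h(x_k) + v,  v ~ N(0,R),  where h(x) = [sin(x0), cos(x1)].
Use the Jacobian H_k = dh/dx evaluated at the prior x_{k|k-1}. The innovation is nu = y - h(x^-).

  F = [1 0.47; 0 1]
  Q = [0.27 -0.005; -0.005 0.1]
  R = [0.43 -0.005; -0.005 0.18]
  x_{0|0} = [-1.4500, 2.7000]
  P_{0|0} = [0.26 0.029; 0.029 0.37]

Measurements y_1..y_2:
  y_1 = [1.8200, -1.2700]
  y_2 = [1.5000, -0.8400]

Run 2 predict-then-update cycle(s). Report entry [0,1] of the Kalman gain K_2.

step 1: x^-=[-0.1810, 2.7000]  P^-=[0.6390 0.1979; 0.1979 0.4700]  H_jac=[0.9837 0.0000; 0.0000 -0.4274]  S=[1.0483 -0.0882; -0.0882 0.2658]  K=[0.5893 -0.1226; 0.1256 -0.7139]  nu=[2.0000, -0.3659]  x^+=[1.0425, 3.2125]  P^+=[0.2582 0.0585; 0.0585 0.3021]
step 2: x^-=[2.5523, 3.2125]  P^-=[0.6500 0.1956; 0.1956 0.4021]  H_jac=[-0.8314 0.0000; 0.0000 0.0709]  S=[0.8792 -0.0165; -0.0165 0.1820]  K=[-0.6142 0.0204; -0.1823 0.1400]  nu=[0.9443, 0.1575]  x^+=[1.9756, 3.0624]  P^+=[0.3178 0.0951; 0.0951 0.3685]

K[0,1] = 0.0204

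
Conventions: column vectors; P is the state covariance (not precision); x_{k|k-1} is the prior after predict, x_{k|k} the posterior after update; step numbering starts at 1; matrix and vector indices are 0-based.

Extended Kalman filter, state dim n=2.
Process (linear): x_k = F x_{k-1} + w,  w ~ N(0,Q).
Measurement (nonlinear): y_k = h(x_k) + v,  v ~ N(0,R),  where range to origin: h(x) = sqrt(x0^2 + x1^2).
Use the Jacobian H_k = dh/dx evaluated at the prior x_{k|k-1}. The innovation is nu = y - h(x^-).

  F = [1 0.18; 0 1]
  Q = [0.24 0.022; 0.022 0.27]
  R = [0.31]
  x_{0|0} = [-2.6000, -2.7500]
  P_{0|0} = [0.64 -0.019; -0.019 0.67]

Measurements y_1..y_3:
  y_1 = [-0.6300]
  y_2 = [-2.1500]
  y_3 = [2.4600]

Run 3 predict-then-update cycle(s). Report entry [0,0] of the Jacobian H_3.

step 1: x^-=[-3.0950, -2.7500]  P^-=[0.8949 0.1236; 0.1236 0.9400]  H_jac=[-0.7475 -0.6642]  S=[1.3475]  K=[-0.5574; -0.5319]  nu=[-4.7702]  x^+=[-0.4363, -0.2127]  P^+=[0.4763 -0.2759; -0.2759 0.5588]
step 2: x^-=[-0.4746, -0.2127]  P^-=[0.6351 -0.1533; -0.1533 0.8288]  H_jac=[-0.9126 -0.4090]  S=[0.8630]  K=[-0.5989; -0.2306]  nu=[-2.6700]  x^+=[1.1244, 0.4031]  P^+=[0.3256 -0.2725; -0.2725 0.7829]
step 3: x^-=[1.1969, 0.4031]  P^-=[0.4928 -0.1096; -0.1096 1.0529]  H_jac=[0.9477 0.3191]  S=[0.7936]  K=[0.5445; 0.2925]  nu=[1.1970]  x^+=[1.8487, 0.7532]  P^+=[0.2576 -0.2360; -0.2360 0.9849]

H_jac[0,0] = 0.9477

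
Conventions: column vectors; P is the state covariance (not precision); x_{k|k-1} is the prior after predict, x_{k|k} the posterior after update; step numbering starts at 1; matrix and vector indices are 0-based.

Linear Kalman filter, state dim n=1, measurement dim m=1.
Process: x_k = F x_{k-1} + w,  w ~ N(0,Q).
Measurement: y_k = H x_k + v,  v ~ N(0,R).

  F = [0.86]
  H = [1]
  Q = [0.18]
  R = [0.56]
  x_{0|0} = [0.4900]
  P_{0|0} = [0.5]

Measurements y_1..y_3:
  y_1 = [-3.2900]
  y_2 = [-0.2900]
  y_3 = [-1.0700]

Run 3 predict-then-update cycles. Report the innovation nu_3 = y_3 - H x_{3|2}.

step 1: x^-=[0.4214]  P^-=[0.5498]  S=[1.1098]  K=[0.4954]  nu=[-3.7114]  x^+=[-1.4172]  P^+=[0.2774]
step 2: x^-=[-1.2188]  P^-=[0.3852]  S=[0.9452]  K=[0.4075]  nu=[0.9288]  x^+=[-0.8403]  P^+=[0.2282]
step 3: x^-=[-0.7227]  P^-=[0.3488]  S=[0.9088]  K=[0.3838]  nu=[-0.3473]  x^+=[-0.8560]  P^+=[0.2149]

innov = [-0.3473]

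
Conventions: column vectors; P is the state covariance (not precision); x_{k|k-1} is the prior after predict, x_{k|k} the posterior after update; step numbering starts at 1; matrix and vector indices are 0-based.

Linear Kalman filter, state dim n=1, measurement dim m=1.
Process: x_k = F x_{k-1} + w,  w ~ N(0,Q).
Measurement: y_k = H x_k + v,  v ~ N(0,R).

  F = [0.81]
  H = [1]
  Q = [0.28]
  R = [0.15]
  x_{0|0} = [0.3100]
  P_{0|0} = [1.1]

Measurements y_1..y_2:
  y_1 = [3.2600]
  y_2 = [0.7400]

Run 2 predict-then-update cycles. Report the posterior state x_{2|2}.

step 1: x^-=[0.2511]  P^-=[1.0017]  S=[1.1517]  K=[0.8698]  nu=[3.0089]  x^+=[2.8681]  P^+=[0.1305]
step 2: x^-=[2.3232]  P^-=[0.3656]  S=[0.5156]  K=[0.7091]  nu=[-1.5832]  x^+=[1.2006]  P^+=[0.1064]

x_post = [1.2006]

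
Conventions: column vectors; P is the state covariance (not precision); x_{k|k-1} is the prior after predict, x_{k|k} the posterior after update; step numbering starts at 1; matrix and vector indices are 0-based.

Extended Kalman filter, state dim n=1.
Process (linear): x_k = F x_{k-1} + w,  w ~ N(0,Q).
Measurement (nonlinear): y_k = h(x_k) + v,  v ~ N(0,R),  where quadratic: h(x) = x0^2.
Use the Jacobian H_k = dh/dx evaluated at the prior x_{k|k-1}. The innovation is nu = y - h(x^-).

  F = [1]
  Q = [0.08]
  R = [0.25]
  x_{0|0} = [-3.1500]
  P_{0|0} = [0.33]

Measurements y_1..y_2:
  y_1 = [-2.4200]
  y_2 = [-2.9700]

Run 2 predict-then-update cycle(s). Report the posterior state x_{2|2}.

x_post = [0.0083]

step 1: x^-=[-3.1500]  P^-=[0.4100]  H_jac=[-6.3000]  S=[16.5229]  K=[-0.1563]  nu=[-12.3425]  x^+=[-1.2205]  P^+=[0.0062]
step 2: x^-=[-1.2205]  P^-=[0.0862]  H_jac=[-2.4410]  S=[0.7637]  K=[-0.2756]  nu=[-4.4597]  x^+=[0.0083]  P^+=[0.0282]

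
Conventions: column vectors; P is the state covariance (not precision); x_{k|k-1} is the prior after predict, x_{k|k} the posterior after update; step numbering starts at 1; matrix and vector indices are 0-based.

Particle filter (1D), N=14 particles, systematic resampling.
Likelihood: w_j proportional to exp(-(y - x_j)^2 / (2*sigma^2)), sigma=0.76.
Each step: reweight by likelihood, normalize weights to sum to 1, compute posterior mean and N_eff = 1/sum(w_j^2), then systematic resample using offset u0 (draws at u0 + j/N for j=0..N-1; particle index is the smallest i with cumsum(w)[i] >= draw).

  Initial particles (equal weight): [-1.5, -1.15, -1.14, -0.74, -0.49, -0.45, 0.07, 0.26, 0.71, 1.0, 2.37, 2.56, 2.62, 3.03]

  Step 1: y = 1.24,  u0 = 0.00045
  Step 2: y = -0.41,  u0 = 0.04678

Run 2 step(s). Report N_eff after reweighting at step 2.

step 1: w=[0.0004, 0.0020, 0.0021, 0.0096, 0.0215, 0.0242, 0.0875, 0.1247, 0.2245, 0.2724, 0.0948, 0.0634, 0.0551, 0.0179]  mean=1.0217  Neff=6.0499  idx=[1, 6, 6, 7, 8, 8, 8, 9, 9, 9, 9, 10, 10, 12]
step 2: w=[0.1333, 0.1754, 0.1754, 0.1452, 0.0723, 0.0723, 0.0723, 0.0383, 0.0383, 0.0383, 0.0383, 0.0003, 0.0003, 0.0001]  mean=0.2177  Neff=8.2014  idx=[0, 0, 1, 1, 2, 2, 2, 3, 3, 4, 5, 6, 8, 10]

N_eff = 8.2014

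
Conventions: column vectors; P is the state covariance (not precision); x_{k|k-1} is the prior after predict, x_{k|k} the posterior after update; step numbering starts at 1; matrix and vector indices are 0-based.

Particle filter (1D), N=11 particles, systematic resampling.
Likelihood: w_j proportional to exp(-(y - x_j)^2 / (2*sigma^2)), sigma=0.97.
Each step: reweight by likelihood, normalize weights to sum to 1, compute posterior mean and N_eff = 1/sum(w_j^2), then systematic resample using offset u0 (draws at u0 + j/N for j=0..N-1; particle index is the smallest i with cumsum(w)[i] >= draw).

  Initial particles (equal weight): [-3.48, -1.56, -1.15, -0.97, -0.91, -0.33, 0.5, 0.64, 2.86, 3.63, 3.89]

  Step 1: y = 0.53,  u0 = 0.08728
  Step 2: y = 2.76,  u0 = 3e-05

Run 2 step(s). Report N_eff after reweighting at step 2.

N_eff = 2.1387

step 1: w=[0.0001, 0.0266, 0.0605, 0.0820, 0.0901, 0.1830, 0.2710, 0.2694, 0.0151, 0.0016, 0.0007]  mean=0.0266  Neff=5.0277  idx=[3, 4, 5, 5, 6, 6, 6, 7, 7, 7, 8]
step 2: w=[0.0004, 0.0005, 0.0042, 0.0042, 0.0447, 0.0447, 0.0447, 0.0619, 0.0619, 0.0619, 0.6709]  mean=2.1009  Neff=2.1387  idx=[0, 5, 7, 9, 10, 10, 10, 10, 10, 10, 10]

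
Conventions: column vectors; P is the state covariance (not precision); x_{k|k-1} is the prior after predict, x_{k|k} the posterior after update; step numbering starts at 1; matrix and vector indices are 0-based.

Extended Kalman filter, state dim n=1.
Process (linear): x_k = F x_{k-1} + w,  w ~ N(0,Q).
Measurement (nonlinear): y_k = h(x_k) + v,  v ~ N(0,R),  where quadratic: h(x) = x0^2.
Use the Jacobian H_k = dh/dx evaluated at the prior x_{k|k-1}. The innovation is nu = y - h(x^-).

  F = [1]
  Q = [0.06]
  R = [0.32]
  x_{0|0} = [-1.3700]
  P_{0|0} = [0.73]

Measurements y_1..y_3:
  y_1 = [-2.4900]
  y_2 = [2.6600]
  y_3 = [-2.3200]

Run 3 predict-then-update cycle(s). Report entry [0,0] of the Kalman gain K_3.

step 1: x^-=[-1.3700]  P^-=[0.7900]  H_jac=[-2.7400]  S=[6.2510]  K=[-0.3463]  nu=[-4.3669]  x^+=[0.1422]  P^+=[0.0404]
step 2: x^-=[0.1422]  P^-=[0.1004]  H_jac=[0.2843]  S=[0.3281]  K=[0.0870]  nu=[2.6398]  x^+=[0.3719]  P^+=[0.0980]
step 3: x^-=[0.3719]  P^-=[0.1580]  H_jac=[0.7439]  S=[0.4074]  K=[0.2884]  nu=[-2.4583]  x^+=[-0.3371]  P^+=[0.1241]

K[0,0] = 0.2884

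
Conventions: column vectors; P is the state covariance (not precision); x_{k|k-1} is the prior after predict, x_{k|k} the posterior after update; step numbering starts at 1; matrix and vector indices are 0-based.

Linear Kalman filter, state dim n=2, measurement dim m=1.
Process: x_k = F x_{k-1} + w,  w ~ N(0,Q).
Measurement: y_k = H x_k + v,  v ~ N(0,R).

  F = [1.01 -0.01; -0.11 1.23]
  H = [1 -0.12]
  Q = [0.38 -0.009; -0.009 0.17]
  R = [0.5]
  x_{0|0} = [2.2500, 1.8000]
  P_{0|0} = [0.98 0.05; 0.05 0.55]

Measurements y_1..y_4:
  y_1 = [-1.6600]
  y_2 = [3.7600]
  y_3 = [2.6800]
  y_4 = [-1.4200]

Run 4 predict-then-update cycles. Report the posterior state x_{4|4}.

x_post = [0.5767, 3.5779]

step 1: x^-=[2.2545, 1.9665]  P^-=[1.3787 -0.0625; -0.0625 1.0004]  S=[1.9081]  K=[0.7265; -0.0957]  nu=[-3.6785]  x^+=[-0.4179, 2.3184]  P^+=[0.3717 0.0701; 0.0701 0.9830]
step 2: x^-=[-0.4453, 2.8976]  P^-=[0.7578 0.0248; 0.0248 1.6426]  S=[1.2755]  K=[0.5918; -0.1351]  nu=[4.5530]  x^+=[2.2491, 2.2825]  P^+=[0.3111 0.1268; 0.1268 1.6194]
step 3: x^-=[2.2488, 2.5601]  P^-=[0.6950 0.0942; 0.0942 2.5894]  S=[1.2097]  K=[0.5652; -0.1790]  nu=[0.7384]  x^+=[2.6661, 2.4279]  P^+=[0.3086 0.2166; 0.2166 2.5506]
step 4: x^-=[2.6685, 2.6930]  P^-=[0.6907 0.1946; 0.1946 3.9740]  S=[1.2012]  K=[0.5555; -0.2350]  nu=[-3.7654]  x^+=[0.5767, 3.5779]  P^+=[0.3199 0.3514; 0.3514 3.9077]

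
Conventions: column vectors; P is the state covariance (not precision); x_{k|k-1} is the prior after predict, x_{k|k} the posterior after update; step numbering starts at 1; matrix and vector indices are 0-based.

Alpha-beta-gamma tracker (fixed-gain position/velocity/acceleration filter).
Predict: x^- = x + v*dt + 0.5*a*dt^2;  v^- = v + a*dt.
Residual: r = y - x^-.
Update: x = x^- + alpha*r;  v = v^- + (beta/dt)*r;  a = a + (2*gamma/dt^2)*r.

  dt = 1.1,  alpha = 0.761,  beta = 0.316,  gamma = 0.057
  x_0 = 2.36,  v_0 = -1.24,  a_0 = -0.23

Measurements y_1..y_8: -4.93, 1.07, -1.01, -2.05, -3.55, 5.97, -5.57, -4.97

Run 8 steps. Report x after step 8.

x_post = -4.4168

step 1: x_pred=0.8568  r=-5.7868  x^+=-3.5469  v^+=-3.1554  a^+=-0.7752
step 2: x_pred=-7.4869  r=8.5569  x^+=-0.9751  v^+=-1.5500  a^+=0.0310
step 3: x_pred=-2.6613  r=1.6513  x^+=-1.4047  v^+=-1.0415  a^+=0.1866
step 4: x_pred=-2.4375  r=0.3875  x^+=-2.1426  v^+=-0.7250  a^+=0.2231
step 5: x_pred=-2.8051  r=-0.7449  x^+=-3.3720  v^+=-0.6936  a^+=0.1529
step 6: x_pred=-4.0424  r=10.0124  x^+=3.5770  v^+=2.3509  a^+=1.0962
step 7: x_pred=6.8262  r=-12.3962  x^+=-2.6073  v^+=-0.0044  a^+=-0.0717
step 8: x_pred=-2.6555  r=-2.3145  x^+=-4.4168  v^+=-0.7481  a^+=-0.2898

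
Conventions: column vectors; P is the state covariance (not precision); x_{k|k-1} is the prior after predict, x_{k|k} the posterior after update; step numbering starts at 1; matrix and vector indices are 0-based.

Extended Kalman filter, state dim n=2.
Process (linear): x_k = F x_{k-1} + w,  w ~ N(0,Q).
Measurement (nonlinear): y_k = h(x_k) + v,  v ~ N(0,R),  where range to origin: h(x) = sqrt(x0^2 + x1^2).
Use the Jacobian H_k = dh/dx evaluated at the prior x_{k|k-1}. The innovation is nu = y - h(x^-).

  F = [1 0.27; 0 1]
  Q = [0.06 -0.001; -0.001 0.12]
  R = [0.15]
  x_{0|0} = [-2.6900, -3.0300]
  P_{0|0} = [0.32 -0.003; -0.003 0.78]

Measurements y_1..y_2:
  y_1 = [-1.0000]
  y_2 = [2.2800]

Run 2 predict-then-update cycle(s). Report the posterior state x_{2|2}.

step 1: x^-=[-3.5081, -3.0300]  P^-=[0.4352 0.2066; 0.2066 0.9000]  H_jac=[-0.7568 -0.6537]  S=[0.9882]  K=[-0.4700; -0.7535]  nu=[-5.6355]  x^+=[-0.8596, 1.2164]  P^+=[0.2170 -0.1434; -0.1434 0.3389]
step 2: x^-=[-0.5312, 1.2164]  P^-=[0.2243 -0.0529; -0.0529 0.4589]  H_jac=[-0.4002 0.9164]  S=[0.6101]  K=[-0.2265; 0.7240]  nu=[0.9526]  x^+=[-0.7469, 1.9062]  P^+=[0.1930 0.0472; 0.0472 0.1391]

x_post = [-0.7469, 1.9062]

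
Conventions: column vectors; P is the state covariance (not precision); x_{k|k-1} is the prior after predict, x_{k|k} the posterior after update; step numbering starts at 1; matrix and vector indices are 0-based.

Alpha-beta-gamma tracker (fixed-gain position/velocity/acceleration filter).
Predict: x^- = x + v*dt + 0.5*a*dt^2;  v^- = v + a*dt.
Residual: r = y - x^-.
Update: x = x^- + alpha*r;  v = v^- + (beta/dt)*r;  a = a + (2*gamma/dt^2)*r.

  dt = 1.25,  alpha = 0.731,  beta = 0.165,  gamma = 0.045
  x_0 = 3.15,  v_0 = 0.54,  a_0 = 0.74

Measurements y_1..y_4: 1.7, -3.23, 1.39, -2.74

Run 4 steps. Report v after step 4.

step 1: x_pred=4.4031  r=-2.7031  x^+=2.4271  v^+=1.1082  a^+=0.5843
step 2: x_pred=4.2689  r=-7.4989  x^+=-1.2128  v^+=0.8487  a^+=0.1524
step 3: x_pred=-0.0329  r=1.4229  x^+=1.0072  v^+=1.2270  a^+=0.2343
step 4: x_pred=2.7240  r=-5.4640  x^+=-1.2702  v^+=0.7986  a^+=-0.0804

v_post = 0.7986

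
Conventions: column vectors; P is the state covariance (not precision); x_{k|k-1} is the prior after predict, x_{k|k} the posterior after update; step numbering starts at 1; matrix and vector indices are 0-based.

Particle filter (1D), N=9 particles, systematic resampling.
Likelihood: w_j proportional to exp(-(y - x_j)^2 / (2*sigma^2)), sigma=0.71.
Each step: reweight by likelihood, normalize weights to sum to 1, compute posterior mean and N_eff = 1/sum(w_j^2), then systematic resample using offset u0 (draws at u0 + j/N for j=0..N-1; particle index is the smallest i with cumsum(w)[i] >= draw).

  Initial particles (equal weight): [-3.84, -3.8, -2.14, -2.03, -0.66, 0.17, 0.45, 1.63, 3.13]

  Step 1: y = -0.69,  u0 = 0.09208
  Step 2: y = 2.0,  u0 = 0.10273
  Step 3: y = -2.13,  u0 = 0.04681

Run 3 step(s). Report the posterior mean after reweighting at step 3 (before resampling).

step 1: w=[0.0000, 0.0000, 0.0605, 0.0821, 0.4868, 0.2340, 0.1342, 0.0023, 0.0000]  mean=-0.5137  Neff=3.1238  idx=[3, 4, 4, 4, 4, 5, 5, 6, 6]
step 2: w=[0.0000, 0.0034, 0.0034, 0.0034, 0.0034, 0.1386, 0.1386, 0.3545, 0.3545]  mean=0.3571  Neff=3.4507  idx=[5, 6, 7, 7, 7, 8, 8, 8, 8]
step 3: w=[0.2628, 0.2628, 0.0678, 0.0678, 0.0678, 0.0678, 0.0678, 0.0678, 0.0678]  mean=0.3028  Neff=5.8726  idx=[0, 0, 1, 1, 1, 3, 4, 6, 8]

post_mean = 0.3028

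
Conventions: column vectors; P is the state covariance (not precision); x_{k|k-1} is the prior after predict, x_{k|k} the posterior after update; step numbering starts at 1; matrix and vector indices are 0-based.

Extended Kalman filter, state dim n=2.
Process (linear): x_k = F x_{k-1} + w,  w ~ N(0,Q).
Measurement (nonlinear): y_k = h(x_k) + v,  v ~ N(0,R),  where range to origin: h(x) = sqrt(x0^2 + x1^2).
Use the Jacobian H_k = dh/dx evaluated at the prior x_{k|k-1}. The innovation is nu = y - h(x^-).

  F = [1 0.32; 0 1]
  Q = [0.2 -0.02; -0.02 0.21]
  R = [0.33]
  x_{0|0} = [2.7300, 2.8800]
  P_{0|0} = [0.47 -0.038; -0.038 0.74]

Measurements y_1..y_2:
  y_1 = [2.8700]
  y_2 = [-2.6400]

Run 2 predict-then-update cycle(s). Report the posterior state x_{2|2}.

step 1: x^-=[3.6516, 2.8800]  P^-=[0.7215 0.1788; 0.1788 0.9500]  H_jac=[0.7852 0.6193]  S=[1.3130]  K=[0.5158; 0.5550]  nu=[-1.7807]  x^+=[2.7332, 1.8917]  P^+=[0.3722 -0.1970; -0.1970 0.5456]
step 2: x^-=[3.3385, 1.8917]  P^-=[0.5019 -0.0425; -0.0425 0.7556]  H_jac=[0.8700 0.4930]  S=[0.8572]  K=[0.4851; 0.3915]  nu=[-6.4773]  x^+=[0.1967, -0.6439]  P^+=[0.3003 -0.2052; -0.2052 0.6242]

x_post = [0.1967, -0.6439]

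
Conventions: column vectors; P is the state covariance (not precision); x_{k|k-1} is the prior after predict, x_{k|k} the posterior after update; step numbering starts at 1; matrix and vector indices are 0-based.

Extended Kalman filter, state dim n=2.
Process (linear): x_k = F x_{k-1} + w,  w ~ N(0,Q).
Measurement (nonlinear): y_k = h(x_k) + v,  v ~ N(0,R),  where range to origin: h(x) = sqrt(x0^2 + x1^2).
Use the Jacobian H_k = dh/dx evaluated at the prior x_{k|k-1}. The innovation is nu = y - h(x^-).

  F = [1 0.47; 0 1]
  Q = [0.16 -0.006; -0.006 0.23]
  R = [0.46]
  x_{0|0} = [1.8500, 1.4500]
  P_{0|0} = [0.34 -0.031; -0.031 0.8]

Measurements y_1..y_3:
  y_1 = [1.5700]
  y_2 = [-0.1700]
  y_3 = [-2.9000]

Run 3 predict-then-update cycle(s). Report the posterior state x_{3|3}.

x_post = [-0.9926, -0.2124]

step 1: x^-=[2.5315, 1.4500]  P^-=[0.6476 0.3390; 0.3390 1.0300]  H_jac=[0.8677 0.4970]  S=[1.4945]  K=[0.4888; 0.5394]  nu=[-1.3474]  x^+=[1.8730, 0.7232]  P^+=[0.2906 -0.0550; -0.0550 0.5952]
step 2: x^-=[2.2129, 0.7232]  P^-=[0.5304 0.2188; 0.2188 0.8252]  H_jac=[0.9505 0.3107]  S=[1.1480]  K=[0.4983; 0.4044]  nu=[-2.4981]  x^+=[0.9680, -0.2870]  P^+=[0.2453 -0.0126; -0.0126 0.6374]
step 3: x^-=[0.8331, -0.2870]  P^-=[0.5342 0.2810; 0.2810 0.8674]  H_jac=[0.9455 -0.3258]  S=[0.8565]  K=[0.4828; -0.0198]  nu=[-3.7812]  x^+=[-0.9926, -0.2124]  P^+=[0.3346 0.2891; 0.2891 0.8671]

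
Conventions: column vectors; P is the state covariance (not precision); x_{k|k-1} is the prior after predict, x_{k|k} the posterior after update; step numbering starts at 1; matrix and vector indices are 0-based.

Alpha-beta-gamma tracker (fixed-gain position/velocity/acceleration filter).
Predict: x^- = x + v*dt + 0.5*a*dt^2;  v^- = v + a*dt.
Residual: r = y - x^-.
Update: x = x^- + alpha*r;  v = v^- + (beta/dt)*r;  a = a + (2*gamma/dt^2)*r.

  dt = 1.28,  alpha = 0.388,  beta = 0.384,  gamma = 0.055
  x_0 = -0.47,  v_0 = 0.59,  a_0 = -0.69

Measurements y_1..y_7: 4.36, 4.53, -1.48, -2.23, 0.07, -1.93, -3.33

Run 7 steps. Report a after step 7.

step 1: x_pred=-0.2800  r=4.6400  x^+=1.5203  v^+=1.0988  a^+=-0.3785
step 2: x_pred=2.6167  r=1.9133  x^+=3.3591  v^+=1.1884  a^+=-0.2500
step 3: x_pred=4.6754  r=-6.1554  x^+=2.2871  v^+=-0.9783  a^+=-0.6633
step 4: x_pred=0.4915  r=-2.7215  x^+=-0.5644  v^+=-2.6437  a^+=-0.8460
step 5: x_pred=-4.6415  r=4.7115  x^+=-2.8134  v^+=-2.3132  a^+=-0.5297
step 6: x_pred=-6.2082  r=4.2782  x^+=-4.5483  v^+=-1.7077  a^+=-0.2424
step 7: x_pred=-6.9327  r=3.6027  x^+=-5.5349  v^+=-0.9372  a^+=-0.0006

a_post = -0.0006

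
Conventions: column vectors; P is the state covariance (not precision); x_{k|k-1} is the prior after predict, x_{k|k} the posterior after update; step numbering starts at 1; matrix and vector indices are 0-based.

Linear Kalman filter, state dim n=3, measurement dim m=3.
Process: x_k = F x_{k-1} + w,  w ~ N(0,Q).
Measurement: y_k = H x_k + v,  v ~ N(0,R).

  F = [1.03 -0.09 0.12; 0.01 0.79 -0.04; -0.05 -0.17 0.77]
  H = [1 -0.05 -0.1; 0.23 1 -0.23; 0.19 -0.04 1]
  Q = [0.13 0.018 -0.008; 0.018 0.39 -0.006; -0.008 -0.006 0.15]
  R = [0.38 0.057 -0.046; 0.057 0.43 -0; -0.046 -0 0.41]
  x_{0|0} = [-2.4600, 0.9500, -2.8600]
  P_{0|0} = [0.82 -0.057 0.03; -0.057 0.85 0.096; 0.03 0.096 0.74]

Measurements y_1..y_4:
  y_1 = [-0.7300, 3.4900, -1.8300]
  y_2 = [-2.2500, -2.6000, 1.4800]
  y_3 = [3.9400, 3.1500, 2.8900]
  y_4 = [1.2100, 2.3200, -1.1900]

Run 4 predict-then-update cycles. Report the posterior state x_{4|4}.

x_post = [1.1619, 1.5448, -0.3111]

step 1: x^-=[-2.9625, 0.8403, -2.2407]  P^-=[1.0334 -0.0756 0.0559; -0.0756 0.9148 -0.0817; 0.0559 -0.0817 0.5869]  S=[1.4171 0.1808 0.1558; 0.1808 1.4273 -0.2121; 0.1558 -0.2121 1.0646]  K=[0.7076 0.0362 0.1434; -0.1688 0.6682 0.0332; -0.0542 -0.0524 0.5618]  nu=[2.0504, 2.8157, 1.0072]  x^+=[-1.2652, 2.4091, -1.9336]  P^+=[0.2615 -0.0097 -0.0238; -0.0097 0.2879 0.0348; -0.0238 0.0348 0.2388]
step 2: x^-=[-1.7520, 1.9679, -1.8351]  P^-=[0.4083 -0.0044 -0.0152; -0.0044 0.5678 -0.0306; -0.0152 -0.0306 0.2931]  S=[0.7959 0.1314 -0.0099; 0.1314 1.0485 -0.1068; -0.0099 -0.1068 0.7155]  K=[0.5107 0.0348 0.0997; -0.1305 0.5643 0.0067; -0.0406 -0.0511 0.3991]  nu=[-0.5831, -4.5870, 3.7267]  x^+=[-1.8380, -0.5193, -0.0897]  P^+=[0.1894 -0.0038 -0.0188; -0.0038 0.2405 0.0191; -0.0188 0.0191 0.1698]
step 3: x^-=[-1.8572, -0.4250, 0.1111]  P^-=[0.3310 0.0016 -0.0142; 0.0016 0.5391 -0.0319; -0.0142 -0.0319 0.2545]  S=[0.7173 0.1200 -0.0200; 0.1200 1.0170 -0.1002; -0.0200 -0.1002 0.6744]  K=[0.4602 0.0343 0.0908; -0.1233 0.5522 -0.0005; -0.0341 -0.0520 0.3665]  nu=[5.7870, 4.0277, 3.1147]  x^+=[1.2267, 1.0839, 0.8457]  P^+=[0.1709 -0.0021 -0.0165; -0.0021 0.2344 0.0153; -0.0165 0.0153 0.1556]
step 4: x^-=[1.2675, 0.8347, 0.4056]  P^-=[0.3114 0.0028 -0.0128; 0.0028 0.5356 -0.0330; -0.0128 -0.0330 0.2467]  S=[0.6972 0.1164 -0.0216; 0.1164 1.0129 -0.0998; -0.0216 -0.0998 0.6665]  K=[0.4454 0.0339 0.0889; -0.1217 0.5506 -0.0024; -0.0315 -0.0525 0.3596]  nu=[0.0248, 1.2871, -1.8030]  x^+=[1.1619, 1.5448, -0.3111]  P^+=[0.1655 -0.0017 -0.0155; -0.0017 0.2335 0.0143; -0.0155 0.0143 0.1524]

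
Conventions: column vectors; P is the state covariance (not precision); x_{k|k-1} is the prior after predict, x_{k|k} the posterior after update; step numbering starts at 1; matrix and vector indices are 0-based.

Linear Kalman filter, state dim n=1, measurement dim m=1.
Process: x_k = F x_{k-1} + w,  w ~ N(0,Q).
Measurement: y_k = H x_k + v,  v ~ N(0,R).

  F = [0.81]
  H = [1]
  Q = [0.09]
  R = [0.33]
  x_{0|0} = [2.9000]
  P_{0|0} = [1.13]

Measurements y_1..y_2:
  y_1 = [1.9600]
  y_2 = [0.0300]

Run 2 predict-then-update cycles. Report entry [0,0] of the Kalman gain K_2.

step 1: x^-=[2.3490]  P^-=[0.8314]  S=[1.1614]  K=[0.7159]  nu=[-0.3890]  x^+=[2.0705]  P^+=[0.2362]
step 2: x^-=[1.6771]  P^-=[0.2450]  S=[0.5750]  K=[0.4261]  nu=[-1.6471]  x^+=[0.9753]  P^+=[0.1406]

K[0,0] = 0.4261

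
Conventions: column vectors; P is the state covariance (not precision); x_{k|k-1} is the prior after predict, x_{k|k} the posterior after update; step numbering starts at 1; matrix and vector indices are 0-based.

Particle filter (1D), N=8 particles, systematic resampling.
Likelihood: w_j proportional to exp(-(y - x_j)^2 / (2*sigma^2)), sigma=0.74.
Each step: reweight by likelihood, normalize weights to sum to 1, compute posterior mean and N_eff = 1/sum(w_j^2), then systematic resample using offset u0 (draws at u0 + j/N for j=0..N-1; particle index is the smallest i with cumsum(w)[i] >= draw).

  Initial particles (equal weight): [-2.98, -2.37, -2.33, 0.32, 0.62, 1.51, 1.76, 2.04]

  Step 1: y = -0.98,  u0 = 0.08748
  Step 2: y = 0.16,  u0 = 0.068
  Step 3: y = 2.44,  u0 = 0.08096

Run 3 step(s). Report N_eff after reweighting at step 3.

N_eff = 6.0581

step 1: w=[0.0370, 0.2442, 0.2699, 0.3046, 0.1376, 0.0050, 0.0015, 0.0003]  mean=-1.1240  Neff=4.0725  idx=[1, 1, 2, 2, 3, 3, 3, 4]
step 2: w=[0.0008, 0.0008, 0.0009, 0.0009, 0.2593, 0.2593, 0.2593, 0.2188]  mean=0.3766  Neff=4.0073  idx=[4, 4, 5, 5, 6, 6, 7, 7]
step 3: w=[0.0841, 0.0841, 0.0841, 0.0841, 0.0841, 0.0841, 0.2476, 0.2476]  mean=0.4685  Neff=6.0581  idx=[0, 2, 3, 5, 6, 6, 7, 7]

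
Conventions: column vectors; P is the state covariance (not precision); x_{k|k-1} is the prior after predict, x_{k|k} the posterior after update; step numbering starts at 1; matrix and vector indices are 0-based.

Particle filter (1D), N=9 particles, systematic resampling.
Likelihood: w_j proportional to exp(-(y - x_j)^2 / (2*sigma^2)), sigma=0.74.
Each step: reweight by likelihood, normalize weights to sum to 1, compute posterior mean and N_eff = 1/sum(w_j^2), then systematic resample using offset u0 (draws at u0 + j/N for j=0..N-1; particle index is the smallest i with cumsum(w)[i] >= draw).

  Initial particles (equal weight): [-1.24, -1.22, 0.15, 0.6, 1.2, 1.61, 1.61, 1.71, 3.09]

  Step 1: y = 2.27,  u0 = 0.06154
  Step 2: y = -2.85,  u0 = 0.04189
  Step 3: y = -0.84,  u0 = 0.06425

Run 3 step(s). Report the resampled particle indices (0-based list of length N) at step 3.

resampled_idx = [0, 1, 2, 3, 4, 5, 5, 6, 7]

step 1: w=[0.0000, 0.0000, 0.0054, 0.0254, 0.1141, 0.2180, 0.2180, 0.2436, 0.1756]  mean=1.8139  Neff=5.0278  idx=[4, 5, 5, 6, 6, 7, 7, 8, 8]
step 2: w=[0.8322, 0.0344, 0.0344, 0.0344, 0.0344, 0.0151, 0.0151, 0.0000, 0.0000]  mean=1.2718  Neff=1.4333  idx=[0, 0, 0, 0, 0, 0, 0, 0, 3]
step 3: w=[0.1222, 0.1222, 0.1222, 0.1222, 0.1222, 0.1222, 0.1222, 0.1222, 0.0227]  mean=1.2093  Neff=8.3406  idx=[0, 1, 2, 3, 4, 5, 5, 6, 7]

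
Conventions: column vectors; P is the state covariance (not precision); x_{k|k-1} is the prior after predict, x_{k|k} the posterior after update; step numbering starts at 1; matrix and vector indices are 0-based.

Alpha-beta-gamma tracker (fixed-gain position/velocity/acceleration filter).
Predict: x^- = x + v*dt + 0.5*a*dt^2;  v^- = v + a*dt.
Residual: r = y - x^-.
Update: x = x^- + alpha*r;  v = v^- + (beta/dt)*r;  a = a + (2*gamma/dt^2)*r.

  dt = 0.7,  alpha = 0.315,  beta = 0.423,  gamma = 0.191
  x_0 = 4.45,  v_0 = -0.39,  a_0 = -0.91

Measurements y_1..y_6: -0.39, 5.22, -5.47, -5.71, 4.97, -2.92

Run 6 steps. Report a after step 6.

step 1: x_pred=3.9541  r=-4.3441  x^+=2.5857  v^+=-3.6520  a^+=-4.2966
step 2: x_pred=-1.0234  r=6.2434  x^+=0.9433  v^+=-2.8868  a^+=0.5707
step 3: x_pred=-0.9377  r=-4.5323  x^+=-2.3654  v^+=-5.2261  a^+=-2.9626
step 4: x_pred=-6.7495  r=1.0395  x^+=-6.4221  v^+=-6.6718  a^+=-2.1522
step 5: x_pred=-11.6196  r=16.5896  x^+=-6.3939  v^+=1.8465  a^+=10.7809
step 6: x_pred=-2.4600  r=-0.4600  x^+=-2.6049  v^+=9.1152  a^+=10.4223

a_post = 10.4223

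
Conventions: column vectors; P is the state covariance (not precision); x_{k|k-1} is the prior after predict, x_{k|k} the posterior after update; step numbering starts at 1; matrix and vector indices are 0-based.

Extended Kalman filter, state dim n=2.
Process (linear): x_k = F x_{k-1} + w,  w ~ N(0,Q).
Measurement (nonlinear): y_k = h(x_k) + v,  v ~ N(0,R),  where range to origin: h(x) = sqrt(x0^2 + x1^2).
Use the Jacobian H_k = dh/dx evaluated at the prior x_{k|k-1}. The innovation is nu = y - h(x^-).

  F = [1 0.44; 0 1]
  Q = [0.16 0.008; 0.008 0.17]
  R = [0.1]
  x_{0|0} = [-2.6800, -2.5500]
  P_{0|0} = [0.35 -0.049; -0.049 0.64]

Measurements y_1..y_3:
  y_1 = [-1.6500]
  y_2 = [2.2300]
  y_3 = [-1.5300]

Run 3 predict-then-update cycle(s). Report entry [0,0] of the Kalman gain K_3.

K[0,0] = 0.5227

step 1: x^-=[-3.8020, -2.5500]  P^-=[0.5908 0.2406; 0.2406 0.8100]  H_jac=[-0.8305 -0.5570]  S=[0.9814]  K=[-0.6365; -0.6633]  nu=[-6.2280]  x^+=[0.1621, 1.5812]  P^+=[0.1932 -0.1738; -0.1738 0.3782]
step 2: x^-=[0.8578, 1.5812]  P^-=[0.2735 0.0006; 0.0006 0.5482]  H_jac=[0.4769 0.8790]  S=[0.5862]  K=[0.2234; 0.8224]  nu=[0.4311]  x^+=[0.9541, 1.9357]  P^+=[0.2442 -0.1071; -0.1071 0.1517]
step 3: x^-=[1.8059, 1.9357]  P^-=[0.3394 -0.0324; -0.0324 0.3217]  H_jac=[0.6822 0.7312]  S=[0.3976]  K=[0.5227; 0.5360]  nu=[-4.1773]  x^+=[-0.3776, -0.3034]  P^+=[0.2307 -0.1438; -0.1438 0.2074]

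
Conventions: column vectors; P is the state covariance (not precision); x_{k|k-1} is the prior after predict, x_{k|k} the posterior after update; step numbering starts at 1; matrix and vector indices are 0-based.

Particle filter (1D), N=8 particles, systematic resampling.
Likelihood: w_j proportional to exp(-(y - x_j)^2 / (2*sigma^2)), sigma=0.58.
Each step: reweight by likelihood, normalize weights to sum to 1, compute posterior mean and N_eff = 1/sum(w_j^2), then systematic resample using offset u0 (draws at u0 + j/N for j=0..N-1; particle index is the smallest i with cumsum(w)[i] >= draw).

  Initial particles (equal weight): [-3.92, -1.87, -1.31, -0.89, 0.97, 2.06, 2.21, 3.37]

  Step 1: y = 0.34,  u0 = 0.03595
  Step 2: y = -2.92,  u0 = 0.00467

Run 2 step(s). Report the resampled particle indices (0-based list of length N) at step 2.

resampled_idx = [0, 0, 0, 0, 1, 1, 1, 1]

step 1: w=[0.0000, 0.0010, 0.0251, 0.1517, 0.7966, 0.0177, 0.0079, 0.0000]  mean=0.6569  Neff=1.5185  idx=[3, 3, 4, 4, 4, 4, 4, 4]
step 2: w=[0.5000, 0.5000, 0.0000, 0.0000, 0.0000, 0.0000, 0.0000, 0.0000]  mean=-0.8900  Neff=2.0000  idx=[0, 0, 0, 0, 1, 1, 1, 1]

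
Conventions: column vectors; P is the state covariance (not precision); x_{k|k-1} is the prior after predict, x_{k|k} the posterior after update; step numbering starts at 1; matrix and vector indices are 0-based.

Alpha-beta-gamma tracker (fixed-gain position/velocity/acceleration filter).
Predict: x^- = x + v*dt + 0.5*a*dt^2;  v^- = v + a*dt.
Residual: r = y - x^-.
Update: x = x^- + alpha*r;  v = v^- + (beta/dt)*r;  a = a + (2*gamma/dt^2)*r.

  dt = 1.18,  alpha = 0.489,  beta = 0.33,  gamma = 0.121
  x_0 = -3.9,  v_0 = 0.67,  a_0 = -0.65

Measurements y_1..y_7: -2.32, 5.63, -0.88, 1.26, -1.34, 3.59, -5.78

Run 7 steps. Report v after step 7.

step 1: x_pred=-3.5619  r=1.2419  x^+=-2.9546  v^+=0.2503  a^+=-0.4342
step 2: x_pred=-2.9615  r=8.5915  x^+=1.2397  v^+=2.1407  a^+=1.0591
step 3: x_pred=4.5031  r=-5.3831  x^+=1.8708  v^+=1.8850  a^+=0.1235
step 4: x_pred=4.1810  r=-2.9210  x^+=2.7526  v^+=1.2138  a^+=-0.3842
step 5: x_pred=3.9174  r=-5.2574  x^+=1.3465  v^+=-0.7099  a^+=-1.2979
step 6: x_pred=-0.3947  r=3.9847  x^+=1.5538  v^+=-1.1271  a^+=-0.6054
step 7: x_pred=-0.1976  r=-5.5824  x^+=-2.9274  v^+=-3.4026  a^+=-1.5756

v_post = -3.4026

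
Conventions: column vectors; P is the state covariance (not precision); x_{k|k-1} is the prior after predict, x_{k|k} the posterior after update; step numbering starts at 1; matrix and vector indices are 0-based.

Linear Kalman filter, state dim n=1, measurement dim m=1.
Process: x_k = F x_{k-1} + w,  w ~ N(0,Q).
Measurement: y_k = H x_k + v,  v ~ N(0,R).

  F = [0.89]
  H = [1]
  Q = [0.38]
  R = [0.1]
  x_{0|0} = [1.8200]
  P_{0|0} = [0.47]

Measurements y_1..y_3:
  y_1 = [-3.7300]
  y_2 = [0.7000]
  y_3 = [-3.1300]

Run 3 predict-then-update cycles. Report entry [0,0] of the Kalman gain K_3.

K[0,0] = 0.8164

step 1: x^-=[1.6198]  P^-=[0.7523]  S=[0.8523]  K=[0.8827]  nu=[-5.3498]  x^+=[-3.1023]  P^+=[0.0883]
step 2: x^-=[-2.7610]  P^-=[0.4499]  S=[0.5499]  K=[0.8182]  nu=[3.4610]  x^+=[0.0706]  P^+=[0.0818]
step 3: x^-=[0.0629]  P^-=[0.4448]  S=[0.5448]  K=[0.8164]  nu=[-3.1929]  x^+=[-2.5439]  P^+=[0.0816]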